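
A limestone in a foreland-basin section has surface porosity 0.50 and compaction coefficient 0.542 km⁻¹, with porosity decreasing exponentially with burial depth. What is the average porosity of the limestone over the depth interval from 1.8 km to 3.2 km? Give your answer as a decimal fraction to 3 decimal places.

⟨φ⟩ = (1/(d₂−d₁)) ∫ φ₀ e^(−kd) dd = φ₀·(e^(−k·d₁) − e^(−k·d₂)) / (k·(d₂−d₁))
e^(−0.542×1.8) = 0.3770; e^(−0.542×3.2) = 0.1765
⟨φ⟩ = 0.5 × (0.3770 − 0.1765) / (0.542 × 1.4) = 0.5 × 0.2642 = 0.1321

0.132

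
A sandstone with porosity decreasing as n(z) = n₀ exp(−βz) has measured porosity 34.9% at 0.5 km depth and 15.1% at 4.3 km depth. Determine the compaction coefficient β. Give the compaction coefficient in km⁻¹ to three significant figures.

Athy: n(z) = n₀ e^(−βz) ⇒ n₁/n₂ = e^{β(z₂−z₁)} ⇒ β = ln(n₁/n₂)/(z₂−z₁)
β = ln(0.349/0.151) / (4.3 − 0.5) = ln(2.311) / 3.8 = 0.8378 / 3.8 = 0.2205 km⁻¹

0.220 km⁻¹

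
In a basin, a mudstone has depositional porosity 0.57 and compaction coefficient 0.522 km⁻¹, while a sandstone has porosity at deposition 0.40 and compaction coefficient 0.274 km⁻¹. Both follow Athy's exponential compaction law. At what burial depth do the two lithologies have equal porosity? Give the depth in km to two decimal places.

Set phi₀ₐ e^(−cₐz) = phi₀ᵦ e^(−cᵦz) ⇒ ln(phi₀ₐ/phi₀ᵦ) = (cₐ − cᵦ)·z
z = ln(0.57/0.4) / (0.522 − 0.274) = 0.3542 / 0.248 = 1.428 km

1.43 km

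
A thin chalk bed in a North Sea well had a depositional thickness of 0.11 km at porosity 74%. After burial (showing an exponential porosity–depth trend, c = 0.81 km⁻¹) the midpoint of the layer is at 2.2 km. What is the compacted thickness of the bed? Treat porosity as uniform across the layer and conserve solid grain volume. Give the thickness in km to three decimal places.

0.033 km

Porosity at 2.2 km: phi = 0.74·exp(−0.81×2.2) = 0.1245
Solid-volume conservation: h(1−phi) = h₀(1−phi₀) ⇒ h = h₀·(1−phi₀)/(1−phi)
h = 0.11 × (1 − 0.74)/(1 − 0.1245) = 0.11 × 0.2970 = 0.0327 km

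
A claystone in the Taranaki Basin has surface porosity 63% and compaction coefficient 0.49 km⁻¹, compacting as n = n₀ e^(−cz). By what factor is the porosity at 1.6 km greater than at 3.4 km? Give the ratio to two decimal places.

n(z₁)/n(z₂) = e^(−c·z₁)/e^(−c·z₂) = e^{c(z₂−z₁)}
= exp(0.49 × 1.8) = exp(0.882) = 2.4157

2.42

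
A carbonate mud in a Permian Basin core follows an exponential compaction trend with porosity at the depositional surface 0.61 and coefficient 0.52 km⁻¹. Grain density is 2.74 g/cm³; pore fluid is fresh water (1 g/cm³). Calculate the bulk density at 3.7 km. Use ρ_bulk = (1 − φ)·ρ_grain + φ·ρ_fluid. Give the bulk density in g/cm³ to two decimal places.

Porosity at depth: φ = 0.61·exp(−0.52×3.7) = 0.61×0.1460 = 0.0891
Bulk density: ρ_b = (1−φ)ρ_g + φ·ρ_f = 0.9109×2.74 + 0.0891×1
       = 2.496 + 0.089 = 2.585 g/cm³

2.59 g/cm³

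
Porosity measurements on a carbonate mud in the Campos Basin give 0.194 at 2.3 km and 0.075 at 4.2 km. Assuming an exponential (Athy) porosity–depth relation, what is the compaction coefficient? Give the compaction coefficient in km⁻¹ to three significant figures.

0.500 km⁻¹

Athy: phi(Z) = phi₀ e^(−kZ) ⇒ phi₁/phi₂ = e^{k(Z₂−Z₁)} ⇒ k = ln(phi₁/phi₂)/(Z₂−Z₁)
k = ln(0.194/0.075) / (4.2 − 2.3) = ln(2.587) / 1.9 = 0.9504 / 1.9 = 0.5002 km⁻¹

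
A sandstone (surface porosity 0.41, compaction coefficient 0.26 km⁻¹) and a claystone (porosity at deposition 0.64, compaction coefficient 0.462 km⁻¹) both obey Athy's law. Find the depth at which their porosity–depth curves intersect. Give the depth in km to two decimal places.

2.20 km

Set n₀ₐ e^(−βₐz) = n₀ᵦ e^(−βᵦz) ⇒ ln(n₀ₐ/n₀ᵦ) = (βₐ − βᵦ)·z
z = ln(0.41/0.64) / (0.26 − 0.462) = -0.4453 / -0.202 = 2.205 km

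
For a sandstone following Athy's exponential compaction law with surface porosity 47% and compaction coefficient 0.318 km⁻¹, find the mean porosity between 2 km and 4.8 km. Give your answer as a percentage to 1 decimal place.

16.5%

⟨phi⟩ = (1/(z₂−z₁)) ∫ phi₀ e^(−βz) dz = phi₀·(e^(−β·z₁) − e^(−β·z₂)) / (β·(z₂−z₁))
e^(−0.318×2) = 0.5294; e^(−0.318×4.8) = 0.2173
⟨phi⟩ = 0.47 × (0.5294 − 0.2173) / (0.318 × 2.8) = 0.47 × 0.3505 = 0.1647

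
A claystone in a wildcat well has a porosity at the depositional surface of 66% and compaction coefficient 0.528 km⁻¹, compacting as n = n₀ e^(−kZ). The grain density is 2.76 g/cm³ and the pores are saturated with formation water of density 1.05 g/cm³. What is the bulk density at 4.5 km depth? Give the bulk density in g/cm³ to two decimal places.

2.66 g/cm³

Porosity at depth: n = 0.66·exp(−0.528×4.5) = 0.66×0.0929 = 0.0613
Bulk density: ρ_b = (1−n)ρ_g + n·ρ_f = 0.9387×2.76 + 0.0613×1.05
       = 2.591 + 0.064 = 2.655 g/cm³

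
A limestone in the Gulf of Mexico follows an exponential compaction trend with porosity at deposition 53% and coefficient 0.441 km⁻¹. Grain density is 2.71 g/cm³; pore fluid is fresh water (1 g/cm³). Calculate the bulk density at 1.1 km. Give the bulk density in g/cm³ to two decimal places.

Porosity at depth: n = 0.53·exp(−0.441×1.1) = 0.53×0.6156 = 0.3263
Bulk density: ρ_b = (1−n)ρ_g + n·ρ_f = 0.6737×2.71 + 0.3263×1
       = 1.826 + 0.326 = 2.152 g/cm³

2.15 g/cm³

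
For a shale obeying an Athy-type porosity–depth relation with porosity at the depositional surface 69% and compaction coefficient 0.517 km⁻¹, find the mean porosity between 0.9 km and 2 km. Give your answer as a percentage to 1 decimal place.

33.0%

⟨n⟩ = (1/(d₂−d₁)) ∫ n₀ e^(−cd) dd = n₀·(e^(−c·d₁) − e^(−c·d₂)) / (c·(d₂−d₁))
e^(−0.517×0.9) = 0.6279; e^(−0.517×2) = 0.3556
⟨n⟩ = 0.69 × (0.6279 − 0.3556) / (0.517 × 1.1) = 0.69 × 0.4789 = 0.3305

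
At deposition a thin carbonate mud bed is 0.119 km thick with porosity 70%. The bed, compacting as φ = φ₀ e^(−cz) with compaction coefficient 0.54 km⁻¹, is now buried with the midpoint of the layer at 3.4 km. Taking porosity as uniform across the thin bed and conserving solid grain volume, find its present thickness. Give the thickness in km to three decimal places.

0.040 km

Porosity at 3.4 km: φ = 0.7·exp(−0.54×3.4) = 0.1116
Solid-volume conservation: h(1−φ) = h₀(1−φ₀) ⇒ h = h₀·(1−φ₀)/(1−φ)
h = 0.119 × (1 − 0.7)/(1 − 0.1116) = 0.119 × 0.3377 = 0.0402 km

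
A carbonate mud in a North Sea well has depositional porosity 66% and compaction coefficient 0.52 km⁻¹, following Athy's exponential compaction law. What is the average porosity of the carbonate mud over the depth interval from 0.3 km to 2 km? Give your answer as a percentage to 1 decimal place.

37.5%

⟨n⟩ = (1/(Z₂−Z₁)) ∫ n₀ e^(−cZ) dZ = n₀·(e^(−c·Z₁) − e^(−c·Z₂)) / (c·(Z₂−Z₁))
e^(−0.52×0.3) = 0.8556; e^(−0.52×2) = 0.3535
⟨n⟩ = 0.66 × (0.8556 − 0.3535) / (0.52 × 1.7) = 0.66 × 0.5680 = 0.3749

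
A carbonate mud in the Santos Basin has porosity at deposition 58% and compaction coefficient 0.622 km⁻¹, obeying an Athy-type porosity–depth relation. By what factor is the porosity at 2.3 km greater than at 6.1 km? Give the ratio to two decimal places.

φ(Z₁)/φ(Z₂) = e^(−β·Z₁)/e^(−β·Z₂) = e^{β(Z₂−Z₁)}
= exp(0.622 × 3.8) = exp(2.364) = 10.6291

10.63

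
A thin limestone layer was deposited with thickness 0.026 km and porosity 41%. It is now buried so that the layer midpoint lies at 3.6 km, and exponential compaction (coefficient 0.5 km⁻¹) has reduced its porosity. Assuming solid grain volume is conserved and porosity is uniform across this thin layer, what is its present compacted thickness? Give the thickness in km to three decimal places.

Porosity at 3.6 km: φ = 0.41·exp(−0.5×3.6) = 0.0678
Solid-volume conservation: h(1−φ) = h₀(1−φ₀) ⇒ h = h₀·(1−φ₀)/(1−φ)
h = 0.026 × (1 − 0.41)/(1 − 0.0678) = 0.026 × 0.6329 = 0.0165 km

0.016 km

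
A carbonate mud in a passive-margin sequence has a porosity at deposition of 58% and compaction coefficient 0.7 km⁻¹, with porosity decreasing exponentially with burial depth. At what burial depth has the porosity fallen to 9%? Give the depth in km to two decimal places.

2.66 km

Invert Athy's law: d = ln(phi₀/phi) / c
d = ln(0.58/0.09) / 0.7 = ln(6.444) / 0.7 = 1.8632 / 0.7 = 2.662 km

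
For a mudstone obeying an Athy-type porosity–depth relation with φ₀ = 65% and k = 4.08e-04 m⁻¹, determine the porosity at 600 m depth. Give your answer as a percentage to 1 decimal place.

Working in km (1 km = 1000 m; k in km⁻¹ = k in m⁻¹ × 1000):
φ = φ₀·exp(−k·z) = 0.65 × exp(−0.408 × 0.6) = 0.65 × exp(−0.2448)
  = 0.65 × 0.7829 = 0.5089

50.9%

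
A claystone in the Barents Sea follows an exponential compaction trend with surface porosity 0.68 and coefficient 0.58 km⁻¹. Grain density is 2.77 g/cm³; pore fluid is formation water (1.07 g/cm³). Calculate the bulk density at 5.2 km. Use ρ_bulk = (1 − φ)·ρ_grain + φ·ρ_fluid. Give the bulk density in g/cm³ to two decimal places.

2.71 g/cm³

Porosity at depth: φ = 0.68·exp(−0.58×5.2) = 0.68×0.0490 = 0.0333
Bulk density: ρ_b = (1−φ)ρ_g + φ·ρ_f = 0.9667×2.77 + 0.0333×1.07
       = 2.678 + 0.036 = 2.713 g/cm³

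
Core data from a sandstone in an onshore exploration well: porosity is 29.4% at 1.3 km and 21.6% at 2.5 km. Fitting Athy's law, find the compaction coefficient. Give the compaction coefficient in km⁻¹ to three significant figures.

0.257 km⁻¹

Athy: phi(d) = phi₀ e^(−cd) ⇒ phi₁/phi₂ = e^{c(d₂−d₁)} ⇒ c = ln(phi₁/phi₂)/(d₂−d₁)
c = ln(0.294/0.216) / (2.5 − 1.3) = ln(1.361) / 1.2 = 0.3083 / 1.2 = 0.2569 km⁻¹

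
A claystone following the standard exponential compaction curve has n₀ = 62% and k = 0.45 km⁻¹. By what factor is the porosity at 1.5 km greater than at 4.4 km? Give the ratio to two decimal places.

n(d₁)/n(d₂) = e^(−k·d₁)/e^(−k·d₂) = e^{k(d₂−d₁)}
= exp(0.45 × 2.9) = exp(1.305) = 3.6877

3.69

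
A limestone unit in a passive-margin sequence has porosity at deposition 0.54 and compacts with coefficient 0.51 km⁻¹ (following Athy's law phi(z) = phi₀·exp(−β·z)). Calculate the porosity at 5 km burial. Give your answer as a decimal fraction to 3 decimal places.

0.042

phi = phi₀·exp(−β·z) = 0.54 × exp(−0.51 × 5) = 0.54 × exp(−2.55)
  = 0.54 × 0.0781 = 0.0422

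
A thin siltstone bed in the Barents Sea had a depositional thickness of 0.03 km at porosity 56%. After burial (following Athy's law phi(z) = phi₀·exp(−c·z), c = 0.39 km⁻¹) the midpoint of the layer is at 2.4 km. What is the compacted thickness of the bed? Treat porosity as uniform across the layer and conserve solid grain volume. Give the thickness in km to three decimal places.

Porosity at 2.4 km: phi = 0.56·exp(−0.39×2.4) = 0.2196
Solid-volume conservation: h(1−phi) = h₀(1−phi₀) ⇒ h = h₀·(1−phi₀)/(1−phi)
h = 0.03 × (1 − 0.56)/(1 − 0.2196) = 0.03 × 0.5638 = 0.0169 km

0.017 km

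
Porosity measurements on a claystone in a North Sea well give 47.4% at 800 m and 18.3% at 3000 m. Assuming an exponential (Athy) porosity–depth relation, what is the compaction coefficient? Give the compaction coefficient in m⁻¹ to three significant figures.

0.000433 m⁻¹

Working in km (1 km = 1000 m; c in km⁻¹ = c in m⁻¹ × 1000):
Athy: n(d) = n₀ e^(−cd) ⇒ n₁/n₂ = e^{c(d₂−d₁)} ⇒ c = ln(n₁/n₂)/(d₂−d₁)
c = ln(0.474/0.183) / (3 − 0.8) = ln(2.59) / 2.2 = 0.9517 / 2.2 = 0.4326 km⁻¹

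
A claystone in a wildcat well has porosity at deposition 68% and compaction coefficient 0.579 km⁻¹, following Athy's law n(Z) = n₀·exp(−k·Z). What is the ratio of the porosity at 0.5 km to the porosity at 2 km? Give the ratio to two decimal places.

2.38

n(Z₁)/n(Z₂) = e^(−k·Z₁)/e^(−k·Z₂) = e^{k(Z₂−Z₁)}
= exp(0.579 × 1.5) = exp(0.8685) = 2.3833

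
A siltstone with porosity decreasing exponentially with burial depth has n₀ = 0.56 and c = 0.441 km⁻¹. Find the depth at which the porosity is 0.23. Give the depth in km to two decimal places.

Invert Athy's law: z = ln(n₀/n) / c
z = ln(0.56/0.23) / 0.441 = ln(2.435) / 0.441 = 0.8899 / 0.441 = 2.018 km

2.02 km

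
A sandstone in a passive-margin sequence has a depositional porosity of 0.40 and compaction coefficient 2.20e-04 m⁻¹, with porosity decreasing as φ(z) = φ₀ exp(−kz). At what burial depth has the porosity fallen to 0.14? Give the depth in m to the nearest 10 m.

Working in km (1 km = 1000 m; k in km⁻¹ = k in m⁻¹ × 1000):
Invert Athy's law: z = ln(φ₀/φ) / k
z = ln(0.4/0.14) / 0.22 = ln(2.857) / 0.22 = 1.0498 / 0.22 = 4.772 km

4770 m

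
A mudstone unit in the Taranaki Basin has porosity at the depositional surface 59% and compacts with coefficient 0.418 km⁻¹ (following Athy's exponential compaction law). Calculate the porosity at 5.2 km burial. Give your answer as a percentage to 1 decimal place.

φ = φ₀·exp(−k·d) = 0.59 × exp(−0.418 × 5.2) = 0.59 × exp(−2.174)
  = 0.59 × 0.1138 = 0.0671

6.7%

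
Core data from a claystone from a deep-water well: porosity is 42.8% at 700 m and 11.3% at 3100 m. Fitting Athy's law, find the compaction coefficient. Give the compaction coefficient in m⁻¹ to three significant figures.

Working in km (1 km = 1000 m; c in km⁻¹ = c in m⁻¹ × 1000):
Athy: n(Z) = n₀ e^(−cZ) ⇒ n₁/n₂ = e^{c(Z₂−Z₁)} ⇒ c = ln(n₁/n₂)/(Z₂−Z₁)
c = ln(0.428/0.113) / (3.1 − 0.7) = ln(3.788) / 2.4 = 1.3317 / 2.4 = 0.5549 km⁻¹

0.000555 m⁻¹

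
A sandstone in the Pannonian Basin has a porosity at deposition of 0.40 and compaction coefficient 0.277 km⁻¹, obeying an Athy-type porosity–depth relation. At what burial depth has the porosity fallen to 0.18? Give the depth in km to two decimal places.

2.88 km

Invert Athy's law: d = ln(φ₀/φ) / β
d = ln(0.4/0.18) / 0.277 = ln(2.222) / 0.277 = 0.7985 / 0.277 = 2.883 km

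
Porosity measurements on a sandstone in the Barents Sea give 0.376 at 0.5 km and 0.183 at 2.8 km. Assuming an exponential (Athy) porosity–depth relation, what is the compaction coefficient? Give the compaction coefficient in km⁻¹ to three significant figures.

Athy: φ(Z) = φ₀ e^(−cZ) ⇒ φ₁/φ₂ = e^{c(Z₂−Z₁)} ⇒ c = ln(φ₁/φ₂)/(Z₂−Z₁)
c = ln(0.376/0.183) / (2.8 − 0.5) = ln(2.055) / 2.3 = 0.7201 / 2.3 = 0.3131 km⁻¹

0.313 km⁻¹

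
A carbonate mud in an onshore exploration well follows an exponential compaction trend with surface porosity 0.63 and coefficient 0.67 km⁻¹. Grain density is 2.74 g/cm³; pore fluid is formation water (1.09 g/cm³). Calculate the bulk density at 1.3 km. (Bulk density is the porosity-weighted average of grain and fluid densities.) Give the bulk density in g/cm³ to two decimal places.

Porosity at depth: n = 0.63·exp(−0.67×1.3) = 0.63×0.4185 = 0.2637
Bulk density: ρ_b = (1−n)ρ_g + n·ρ_f = 0.7363×2.74 + 0.2637×1.09
       = 2.018 + 0.287 = 2.305 g/cm³

2.30 g/cm³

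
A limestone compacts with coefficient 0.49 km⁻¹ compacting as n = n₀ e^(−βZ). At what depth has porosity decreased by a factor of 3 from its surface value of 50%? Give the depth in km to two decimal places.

n/n₀ = 1/3 ⇒ exp(−β·Z) = 1/3 ⇒ Z = ln(3) / β
Z = 1.0986 / 0.49 = 2.242 km

2.24 km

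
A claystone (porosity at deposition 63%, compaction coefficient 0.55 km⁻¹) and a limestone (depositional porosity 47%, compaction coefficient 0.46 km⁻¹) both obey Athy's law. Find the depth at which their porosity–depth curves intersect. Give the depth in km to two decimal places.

Set φ₀ₐ e^(−kₐd) = φ₀ᵦ e^(−kᵦd) ⇒ ln(φ₀ₐ/φ₀ᵦ) = (kₐ − kᵦ)·d
d = ln(0.63/0.47) / (0.55 − 0.46) = 0.2930 / 0.09 = 3.255 km

3.26 km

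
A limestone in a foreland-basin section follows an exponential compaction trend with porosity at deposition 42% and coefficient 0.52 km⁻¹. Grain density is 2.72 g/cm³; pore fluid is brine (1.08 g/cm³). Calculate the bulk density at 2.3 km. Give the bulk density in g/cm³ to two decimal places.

2.51 g/cm³

Porosity at depth: phi = 0.42·exp(−0.52×2.3) = 0.42×0.3024 = 0.1270
Bulk density: ρ_b = (1−phi)ρ_g + phi·ρ_f = 0.8730×2.72 + 0.1270×1.08
       = 2.375 + 0.137 = 2.512 g/cm³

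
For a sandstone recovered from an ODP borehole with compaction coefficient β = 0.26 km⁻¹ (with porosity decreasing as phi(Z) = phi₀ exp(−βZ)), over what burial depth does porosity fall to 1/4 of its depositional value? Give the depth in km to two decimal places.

phi/phi₀ = 1/4 ⇒ exp(−β·Z) = 1/4 ⇒ Z = ln(4) / β
Z = 1.3863 / 0.26 = 5.332 km

5.33 km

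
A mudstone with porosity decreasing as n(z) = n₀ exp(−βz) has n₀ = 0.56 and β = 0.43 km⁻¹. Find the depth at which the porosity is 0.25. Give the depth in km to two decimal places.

Invert Athy's law: z = ln(n₀/n) / β
z = ln(0.56/0.25) / 0.43 = ln(2.24) / 0.43 = 0.8065 / 0.43 = 1.876 km

1.88 km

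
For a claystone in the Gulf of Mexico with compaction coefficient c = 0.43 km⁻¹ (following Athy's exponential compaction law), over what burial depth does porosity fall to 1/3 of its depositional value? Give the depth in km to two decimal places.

n/n₀ = 1/3 ⇒ exp(−c·d) = 1/3 ⇒ d = ln(3) / c
d = 1.0986 / 0.43 = 2.555 km

2.55 km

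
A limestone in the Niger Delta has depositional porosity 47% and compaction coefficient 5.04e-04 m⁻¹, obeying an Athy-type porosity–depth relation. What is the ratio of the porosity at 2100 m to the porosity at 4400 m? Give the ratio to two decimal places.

Working in km (1 km = 1000 m; c in km⁻¹ = c in m⁻¹ × 1000):
φ(Z₁)/φ(Z₂) = e^(−c·Z₁)/e^(−c·Z₂) = e^{c(Z₂−Z₁)}
= exp(0.504 × 2.3) = exp(1.159) = 3.1874

3.19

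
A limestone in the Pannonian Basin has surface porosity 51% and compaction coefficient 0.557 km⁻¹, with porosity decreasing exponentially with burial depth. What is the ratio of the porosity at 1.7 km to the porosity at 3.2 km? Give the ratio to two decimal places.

phi(z₁)/phi(z₂) = e^(−k·z₁)/e^(−k·z₂) = e^{k(z₂−z₁)}
= exp(0.557 × 1.5) = exp(0.8355) = 2.3060

2.31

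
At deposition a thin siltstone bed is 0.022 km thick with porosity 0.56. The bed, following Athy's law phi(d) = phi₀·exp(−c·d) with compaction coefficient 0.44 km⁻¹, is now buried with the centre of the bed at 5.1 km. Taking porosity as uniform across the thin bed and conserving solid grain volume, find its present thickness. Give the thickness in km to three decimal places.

0.010 km

Porosity at 5.1 km: phi = 0.56·exp(−0.44×5.1) = 0.0594
Solid-volume conservation: h(1−phi) = h₀(1−phi₀) ⇒ h = h₀·(1−phi₀)/(1−phi)
h = 0.022 × (1 − 0.56)/(1 − 0.0594) = 0.022 × 0.4678 = 0.0103 km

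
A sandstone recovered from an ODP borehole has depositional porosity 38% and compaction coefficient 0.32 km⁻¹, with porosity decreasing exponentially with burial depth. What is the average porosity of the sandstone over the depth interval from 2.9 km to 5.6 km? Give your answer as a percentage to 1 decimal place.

10.1%

⟨n⟩ = (1/(d₂−d₁)) ∫ n₀ e^(−cd) dd = n₀·(e^(−c·d₁) − e^(−c·d₂)) / (c·(d₂−d₁))
e^(−0.32×2.9) = 0.3953; e^(−0.32×5.6) = 0.1666
⟨n⟩ = 0.38 × (0.3953 − 0.1666) / (0.32 × 2.7) = 0.38 × 0.2647 = 0.1006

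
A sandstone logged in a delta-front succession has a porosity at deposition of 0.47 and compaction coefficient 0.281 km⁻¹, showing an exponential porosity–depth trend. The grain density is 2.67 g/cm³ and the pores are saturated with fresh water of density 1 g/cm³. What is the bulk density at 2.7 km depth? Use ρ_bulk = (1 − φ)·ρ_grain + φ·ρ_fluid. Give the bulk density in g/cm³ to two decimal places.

2.30 g/cm³

Porosity at depth: phi = 0.47·exp(−0.281×2.7) = 0.47×0.4683 = 0.2201
Bulk density: ρ_b = (1−phi)ρ_g + phi·ρ_f = 0.7799×2.67 + 0.2201×1
       = 2.082 + 0.220 = 2.302 g/cm³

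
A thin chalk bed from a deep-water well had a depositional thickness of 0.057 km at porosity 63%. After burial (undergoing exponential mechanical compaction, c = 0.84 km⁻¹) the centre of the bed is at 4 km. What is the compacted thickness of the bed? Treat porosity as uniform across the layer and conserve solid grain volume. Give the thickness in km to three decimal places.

0.022 km

Porosity at 4 km: n = 0.63·exp(−0.84×4) = 0.0219
Solid-volume conservation: h(1−n) = h₀(1−n₀) ⇒ h = h₀·(1−n₀)/(1−n)
h = 0.057 × (1 − 0.63)/(1 − 0.0219) = 0.057 × 0.3783 = 0.0216 km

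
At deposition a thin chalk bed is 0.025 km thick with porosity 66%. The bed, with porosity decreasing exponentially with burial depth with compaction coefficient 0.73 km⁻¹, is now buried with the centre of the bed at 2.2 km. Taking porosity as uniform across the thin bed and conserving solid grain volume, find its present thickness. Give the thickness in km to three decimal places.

Porosity at 2.2 km: n = 0.66·exp(−0.73×2.2) = 0.1325
Solid-volume conservation: h(1−n) = h₀(1−n₀) ⇒ h = h₀·(1−n₀)/(1−n)
h = 0.025 × (1 − 0.66)/(1 − 0.1325) = 0.025 × 0.3919 = 0.0098 km

0.010 km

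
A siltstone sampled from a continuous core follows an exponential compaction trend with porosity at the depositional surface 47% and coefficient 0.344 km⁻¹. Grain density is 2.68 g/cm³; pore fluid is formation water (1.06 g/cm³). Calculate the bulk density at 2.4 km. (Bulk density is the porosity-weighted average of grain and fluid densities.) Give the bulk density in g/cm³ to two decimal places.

Porosity at depth: n = 0.47·exp(−0.344×2.4) = 0.47×0.4380 = 0.2058
Bulk density: ρ_b = (1−n)ρ_g + n·ρ_f = 0.7942×2.68 + 0.2058×1.06
       = 2.128 + 0.218 = 2.347 g/cm³

2.35 g/cm³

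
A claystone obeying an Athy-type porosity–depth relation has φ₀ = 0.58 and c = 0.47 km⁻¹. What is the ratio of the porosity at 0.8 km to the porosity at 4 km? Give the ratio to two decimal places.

4.50

φ(z₁)/φ(z₂) = e^(−c·z₁)/e^(−c·z₂) = e^{c(z₂−z₁)}
= exp(0.47 × 3.2) = exp(1.504) = 4.4997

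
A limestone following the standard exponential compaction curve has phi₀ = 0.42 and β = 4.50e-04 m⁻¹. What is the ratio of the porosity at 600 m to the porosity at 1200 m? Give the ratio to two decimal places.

1.31

Working in km (1 km = 1000 m; β in km⁻¹ = β in m⁻¹ × 1000):
phi(Z₁)/phi(Z₂) = e^(−β·Z₁)/e^(−β·Z₂) = e^{β(Z₂−Z₁)}
= exp(0.45 × 0.6) = exp(0.27) = 1.3100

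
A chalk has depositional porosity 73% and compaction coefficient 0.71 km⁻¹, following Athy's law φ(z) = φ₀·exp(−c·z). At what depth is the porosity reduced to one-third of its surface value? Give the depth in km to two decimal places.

1.55 km

φ/φ₀ = 1/3 ⇒ exp(−c·z) = 1/3 ⇒ z = ln(3) / c
z = 1.0986 / 0.71 = 1.547 km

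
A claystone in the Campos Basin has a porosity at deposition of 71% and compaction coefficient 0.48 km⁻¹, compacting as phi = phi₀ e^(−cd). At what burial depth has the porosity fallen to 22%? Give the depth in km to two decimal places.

Invert Athy's law: d = ln(phi₀/phi) / c
d = ln(0.71/0.22) / 0.48 = ln(3.227) / 0.48 = 1.1716 / 0.48 = 2.441 km

2.44 km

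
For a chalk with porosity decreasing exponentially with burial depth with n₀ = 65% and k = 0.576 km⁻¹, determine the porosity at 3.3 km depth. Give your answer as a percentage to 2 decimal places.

9.71%

n = n₀·exp(−k·d) = 0.65 × exp(−0.576 × 3.3) = 0.65 × exp(−1.901)
  = 0.65 × 0.1494 = 0.0971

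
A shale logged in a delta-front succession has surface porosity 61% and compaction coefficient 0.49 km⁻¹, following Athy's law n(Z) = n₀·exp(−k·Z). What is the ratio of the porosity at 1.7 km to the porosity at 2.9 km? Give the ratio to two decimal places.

1.80

n(Z₁)/n(Z₂) = e^(−k·Z₁)/e^(−k·Z₂) = e^{k(Z₂−Z₁)}
= exp(0.49 × 1.2) = exp(0.588) = 1.8004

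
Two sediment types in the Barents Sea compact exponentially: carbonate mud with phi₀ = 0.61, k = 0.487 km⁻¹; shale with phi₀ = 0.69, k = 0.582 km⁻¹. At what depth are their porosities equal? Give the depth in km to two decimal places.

1.30 km

Set phi₀ₐ e^(−kₐz) = phi₀ᵦ e^(−kᵦz) ⇒ ln(phi₀ₐ/phi₀ᵦ) = (kₐ − kᵦ)·z
z = ln(0.61/0.69) / (0.487 − 0.582) = -0.1232 / -0.095 = 1.297 km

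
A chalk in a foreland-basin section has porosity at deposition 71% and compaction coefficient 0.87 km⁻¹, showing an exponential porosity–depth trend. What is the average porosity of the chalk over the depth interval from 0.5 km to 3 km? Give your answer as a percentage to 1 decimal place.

⟨φ⟩ = (1/(z₂−z₁)) ∫ φ₀ e^(−βz) dz = φ₀·(e^(−β·z₁) − e^(−β·z₂)) / (β·(z₂−z₁))
e^(−0.87×0.5) = 0.6473; e^(−0.87×3) = 0.0735
⟨φ⟩ = 0.71 × (0.6473 − 0.0735) / (0.87 × 2.5) = 0.71 × 0.2638 = 0.1873

18.7%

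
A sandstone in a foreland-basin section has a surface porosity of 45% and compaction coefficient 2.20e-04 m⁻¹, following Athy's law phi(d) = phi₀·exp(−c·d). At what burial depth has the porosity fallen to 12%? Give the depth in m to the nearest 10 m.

6010 m

Working in km (1 km = 1000 m; c in km⁻¹ = c in m⁻¹ × 1000):
Invert Athy's law: d = ln(phi₀/phi) / c
d = ln(0.45/0.12) / 0.22 = ln(3.75) / 0.22 = 1.3218 / 0.22 = 6.008 km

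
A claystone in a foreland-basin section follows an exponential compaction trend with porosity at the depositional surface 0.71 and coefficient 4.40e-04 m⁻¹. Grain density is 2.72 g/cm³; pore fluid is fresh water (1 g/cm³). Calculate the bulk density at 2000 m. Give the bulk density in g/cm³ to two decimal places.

2.21 g/cm³

Working in km (1 km = 1000 m; c in km⁻¹ = c in m⁻¹ × 1000):
Porosity at depth: φ = 0.71·exp(−0.44×2) = 0.71×0.4148 = 0.2945
Bulk density: ρ_b = (1−φ)ρ_g + φ·ρ_f = 0.7055×2.72 + 0.2945×1
       = 1.919 + 0.294 = 2.213 g/cm³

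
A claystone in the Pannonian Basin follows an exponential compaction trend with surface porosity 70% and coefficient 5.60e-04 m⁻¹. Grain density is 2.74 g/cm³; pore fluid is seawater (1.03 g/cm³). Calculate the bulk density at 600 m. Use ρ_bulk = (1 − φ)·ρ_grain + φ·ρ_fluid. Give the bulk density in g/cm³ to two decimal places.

1.88 g/cm³

Working in km (1 km = 1000 m; β in km⁻¹ = β in m⁻¹ × 1000):
Porosity at depth: n = 0.7·exp(−0.56×0.6) = 0.7×0.7146 = 0.5002
Bulk density: ρ_b = (1−n)ρ_g + n·ρ_f = 0.4998×2.74 + 0.5002×1.03
       = 1.369 + 0.515 = 1.885 g/cm³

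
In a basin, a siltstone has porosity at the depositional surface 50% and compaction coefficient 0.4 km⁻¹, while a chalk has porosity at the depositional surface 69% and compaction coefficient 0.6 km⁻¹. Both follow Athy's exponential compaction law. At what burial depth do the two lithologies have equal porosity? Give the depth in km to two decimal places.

1.61 km

Set n₀ₐ e^(−cₐZ) = n₀ᵦ e^(−cᵦZ) ⇒ ln(n₀ₐ/n₀ᵦ) = (cₐ − cᵦ)·Z
Z = ln(0.5/0.69) / (0.4 − 0.6) = -0.3221 / -0.2 = 1.610 km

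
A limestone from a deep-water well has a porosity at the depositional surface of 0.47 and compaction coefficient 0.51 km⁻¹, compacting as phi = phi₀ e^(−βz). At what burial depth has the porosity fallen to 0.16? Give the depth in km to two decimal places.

2.11 km

Invert Athy's law: z = ln(phi₀/phi) / β
z = ln(0.47/0.16) / 0.51 = ln(2.937) / 0.51 = 1.0776 / 0.51 = 2.113 km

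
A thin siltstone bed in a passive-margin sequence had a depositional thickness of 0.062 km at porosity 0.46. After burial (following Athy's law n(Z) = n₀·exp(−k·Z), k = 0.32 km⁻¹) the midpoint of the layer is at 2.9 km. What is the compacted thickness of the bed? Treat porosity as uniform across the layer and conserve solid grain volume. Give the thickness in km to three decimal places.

Porosity at 2.9 km: n = 0.46·exp(−0.32×2.9) = 0.1819
Solid-volume conservation: h(1−n) = h₀(1−n₀) ⇒ h = h₀·(1−n₀)/(1−n)
h = 0.062 × (1 − 0.46)/(1 − 0.1819) = 0.062 × 0.6600 = 0.0409 km

0.041 km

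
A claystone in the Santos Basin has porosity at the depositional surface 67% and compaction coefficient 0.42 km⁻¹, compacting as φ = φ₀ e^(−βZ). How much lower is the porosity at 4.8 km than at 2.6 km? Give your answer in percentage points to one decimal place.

φ(2.6) = 0.67·e^(−0.42×2.6) = 0.2248
φ(4.8) = 0.67·e^(−0.42×4.8) = 0.0892
Δφ = 0.2248 − 0.0892 = 0.1356

13.6 percentage points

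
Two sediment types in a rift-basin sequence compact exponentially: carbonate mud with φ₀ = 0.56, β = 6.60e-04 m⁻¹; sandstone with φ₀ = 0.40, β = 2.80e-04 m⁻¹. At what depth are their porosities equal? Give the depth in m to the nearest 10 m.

Working in km (1 km = 1000 m; β in km⁻¹ = β in m⁻¹ × 1000):
Set φ₀ₐ e^(−βₐz) = φ₀ᵦ e^(−βᵦz) ⇒ ln(φ₀ₐ/φ₀ᵦ) = (βₐ − βᵦ)·z
z = ln(0.56/0.4) / (0.66 − 0.28) = 0.3365 / 0.38 = 0.885 km

890 m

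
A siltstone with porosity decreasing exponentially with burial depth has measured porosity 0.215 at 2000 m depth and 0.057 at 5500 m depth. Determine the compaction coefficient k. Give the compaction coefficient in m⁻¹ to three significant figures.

0.000379 m⁻¹

Working in km (1 km = 1000 m; k in km⁻¹ = k in m⁻¹ × 1000):
Athy: φ(z) = φ₀ e^(−kz) ⇒ φ₁/φ₂ = e^{k(z₂−z₁)} ⇒ k = ln(φ₁/φ₂)/(z₂−z₁)
k = ln(0.215/0.057) / (5.5 − 2) = ln(3.772) / 3.5 = 1.3276 / 3.5 = 0.3793 km⁻¹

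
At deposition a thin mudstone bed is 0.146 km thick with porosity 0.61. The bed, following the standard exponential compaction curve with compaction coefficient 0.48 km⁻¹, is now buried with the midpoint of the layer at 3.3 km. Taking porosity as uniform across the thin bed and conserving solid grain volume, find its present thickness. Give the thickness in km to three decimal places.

0.065 km

Porosity at 3.3 km: n = 0.61·exp(−0.48×3.3) = 0.1251
Solid-volume conservation: h(1−n) = h₀(1−n₀) ⇒ h = h₀·(1−n₀)/(1−n)
h = 0.146 × (1 − 0.61)/(1 − 0.1251) = 0.146 × 0.4458 = 0.0651 km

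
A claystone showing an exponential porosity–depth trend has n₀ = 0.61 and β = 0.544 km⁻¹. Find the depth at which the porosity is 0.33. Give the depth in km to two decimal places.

1.13 km

Invert Athy's law: d = ln(n₀/n) / β
d = ln(0.61/0.33) / 0.544 = ln(1.848) / 0.544 = 0.6144 / 0.544 = 1.129 km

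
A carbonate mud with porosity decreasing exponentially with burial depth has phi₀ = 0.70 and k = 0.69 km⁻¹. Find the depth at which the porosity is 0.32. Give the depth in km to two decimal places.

Invert Athy's law: Z = ln(phi₀/phi) / k
Z = ln(0.7/0.32) / 0.69 = ln(2.188) / 0.69 = 0.7828 / 0.69 = 1.134 km

1.13 km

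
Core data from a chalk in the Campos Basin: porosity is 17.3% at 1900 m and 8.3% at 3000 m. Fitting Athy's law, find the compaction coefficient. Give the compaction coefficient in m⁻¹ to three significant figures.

Working in km (1 km = 1000 m; k in km⁻¹ = k in m⁻¹ × 1000):
Athy: phi(Z) = phi₀ e^(−kZ) ⇒ phi₁/phi₂ = e^{k(Z₂−Z₁)} ⇒ k = ln(phi₁/phi₂)/(Z₂−Z₁)
k = ln(0.173/0.083) / (3 − 1.9) = ln(2.084) / 1.1 = 0.7345 / 1.1 = 0.6677 km⁻¹

0.000668 m⁻¹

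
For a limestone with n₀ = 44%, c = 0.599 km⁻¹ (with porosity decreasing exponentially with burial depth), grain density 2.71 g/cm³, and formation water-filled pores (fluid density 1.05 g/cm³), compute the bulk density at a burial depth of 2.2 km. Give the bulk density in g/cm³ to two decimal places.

Porosity at depth: n = 0.44·exp(−0.599×2.2) = 0.44×0.2677 = 0.1178
Bulk density: ρ_b = (1−n)ρ_g + n·ρ_f = 0.8822×2.71 + 0.1178×1.05
       = 2.391 + 0.124 = 2.514 g/cm³

2.51 g/cm³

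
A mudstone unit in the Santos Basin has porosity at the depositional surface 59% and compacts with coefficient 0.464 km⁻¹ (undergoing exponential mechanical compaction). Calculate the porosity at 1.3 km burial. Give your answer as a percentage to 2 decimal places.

φ = φ₀·exp(−c·Z) = 0.59 × exp(−0.464 × 1.3) = 0.59 × exp(−0.6032)
  = 0.59 × 0.5471 = 0.3228

32.28%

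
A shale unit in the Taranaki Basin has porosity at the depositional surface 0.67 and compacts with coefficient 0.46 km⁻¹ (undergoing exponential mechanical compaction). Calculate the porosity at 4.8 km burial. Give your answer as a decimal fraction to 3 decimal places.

φ = φ₀·exp(−β·d) = 0.67 × exp(−0.46 × 4.8) = 0.67 × exp(−2.208)
  = 0.67 × 0.1099 = 0.0736

0.074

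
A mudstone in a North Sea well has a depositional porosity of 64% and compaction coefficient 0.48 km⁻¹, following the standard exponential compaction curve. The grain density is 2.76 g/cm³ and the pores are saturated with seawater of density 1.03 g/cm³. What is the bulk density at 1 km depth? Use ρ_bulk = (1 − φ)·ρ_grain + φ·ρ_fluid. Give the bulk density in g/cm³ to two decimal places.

2.07 g/cm³

Porosity at depth: phi = 0.64·exp(−0.48×1) = 0.64×0.6188 = 0.3960
Bulk density: ρ_b = (1−phi)ρ_g + phi·ρ_f = 0.6040×2.76 + 0.3960×1.03
       = 1.667 + 0.408 = 2.075 g/cm³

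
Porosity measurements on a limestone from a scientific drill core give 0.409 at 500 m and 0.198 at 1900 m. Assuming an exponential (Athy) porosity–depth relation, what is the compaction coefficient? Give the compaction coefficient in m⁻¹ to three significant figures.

Working in km (1 km = 1000 m; k in km⁻¹ = k in m⁻¹ × 1000):
Athy: φ(z) = φ₀ e^(−kz) ⇒ φ₁/φ₂ = e^{k(z₂−z₁)} ⇒ k = ln(φ₁/φ₂)/(z₂−z₁)
k = ln(0.409/0.198) / (1.9 − 0.5) = ln(2.066) / 1.4 = 0.7254 / 1.4 = 0.5182 km⁻¹

0.000518 m⁻¹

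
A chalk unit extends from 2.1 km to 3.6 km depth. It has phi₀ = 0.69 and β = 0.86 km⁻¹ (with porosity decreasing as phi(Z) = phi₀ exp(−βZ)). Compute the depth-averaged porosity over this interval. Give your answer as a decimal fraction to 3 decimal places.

0.064

⟨phi⟩ = (1/(Z₂−Z₁)) ∫ phi₀ e^(−βZ) dZ = phi₀·(e^(−β·Z₁) − e^(−β·Z₂)) / (β·(Z₂−Z₁))
e^(−0.86×2.1) = 0.1643; e^(−0.86×3.6) = 0.0452
⟨phi⟩ = 0.69 × (0.1643 − 0.0452) / (0.86 × 1.5) = 0.69 × 0.0923 = 0.0637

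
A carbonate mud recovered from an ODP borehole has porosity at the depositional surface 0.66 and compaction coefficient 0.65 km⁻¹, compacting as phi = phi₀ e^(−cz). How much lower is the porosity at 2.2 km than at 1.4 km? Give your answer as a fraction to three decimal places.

0.108

phi(1.4) = 0.66·e^(−0.65×1.4) = 0.2657
phi(2.2) = 0.66·e^(−0.65×2.2) = 0.1579
Δphi = 0.2657 − 0.1579 = 0.1077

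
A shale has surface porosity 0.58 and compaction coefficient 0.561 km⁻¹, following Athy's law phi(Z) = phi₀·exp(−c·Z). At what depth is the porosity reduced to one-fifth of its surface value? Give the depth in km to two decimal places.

phi/phi₀ = 1/5 ⇒ exp(−c·Z) = 1/5 ⇒ Z = ln(5) / c
Z = 1.6094 / 0.561 = 2.869 km

2.87 km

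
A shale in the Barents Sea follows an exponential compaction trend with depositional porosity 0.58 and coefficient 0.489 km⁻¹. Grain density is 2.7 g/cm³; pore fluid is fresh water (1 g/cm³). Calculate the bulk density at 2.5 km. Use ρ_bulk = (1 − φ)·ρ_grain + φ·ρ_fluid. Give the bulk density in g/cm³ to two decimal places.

2.41 g/cm³

Porosity at depth: n = 0.58·exp(−0.489×2.5) = 0.58×0.2945 = 0.1708
Bulk density: ρ_b = (1−n)ρ_g + n·ρ_f = 0.8292×2.7 + 0.1708×1
       = 2.239 + 0.171 = 2.410 g/cm³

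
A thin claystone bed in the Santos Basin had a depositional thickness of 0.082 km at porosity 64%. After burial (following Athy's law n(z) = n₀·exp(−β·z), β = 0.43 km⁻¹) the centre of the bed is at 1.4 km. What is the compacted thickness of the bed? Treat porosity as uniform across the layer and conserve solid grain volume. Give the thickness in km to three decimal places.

Porosity at 1.4 km: n = 0.64·exp(−0.43×1.4) = 0.3505
Solid-volume conservation: h(1−n) = h₀(1−n₀) ⇒ h = h₀·(1−n₀)/(1−n)
h = 0.082 × (1 − 0.64)/(1 − 0.3505) = 0.082 × 0.5543 = 0.0455 km

0.045 km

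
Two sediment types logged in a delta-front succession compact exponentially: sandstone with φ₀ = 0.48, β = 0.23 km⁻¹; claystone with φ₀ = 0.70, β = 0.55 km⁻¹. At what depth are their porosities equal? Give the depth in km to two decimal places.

Set φ₀ₐ e^(−βₐd) = φ₀ᵦ e^(−βᵦd) ⇒ ln(φ₀ₐ/φ₀ᵦ) = (βₐ − βᵦ)·d
d = ln(0.48/0.7) / (0.23 − 0.55) = -0.3773 / -0.32 = 1.179 km

1.18 km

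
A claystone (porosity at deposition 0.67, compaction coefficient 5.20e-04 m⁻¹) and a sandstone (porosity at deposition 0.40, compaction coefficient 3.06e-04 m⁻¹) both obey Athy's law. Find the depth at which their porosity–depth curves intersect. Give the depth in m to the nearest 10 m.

Working in km (1 km = 1000 m; β in km⁻¹ = β in m⁻¹ × 1000):
Set n₀ₐ e^(−βₐz) = n₀ᵦ e^(−βᵦz) ⇒ ln(n₀ₐ/n₀ᵦ) = (βₐ − βᵦ)·z
z = ln(0.67/0.4) / (0.52 − 0.306) = 0.5158 / 0.214 = 2.410 km

2410 m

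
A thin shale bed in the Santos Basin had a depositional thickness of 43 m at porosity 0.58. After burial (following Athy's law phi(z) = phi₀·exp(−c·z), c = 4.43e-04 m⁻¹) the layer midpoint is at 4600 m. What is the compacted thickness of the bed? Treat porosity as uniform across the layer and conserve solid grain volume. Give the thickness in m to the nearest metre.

20 m

Working in km (1 km = 1000 m; c in km⁻¹ = c in m⁻¹ × 1000):
Porosity at 4.6 km: phi = 0.58·exp(−0.443×4.6) = 0.0756
Solid-volume conservation: h(1−phi) = h₀(1−phi₀) ⇒ h = h₀·(1−phi₀)/(1−phi)
h = 0.043 × (1 − 0.58)/(1 − 0.0756) = 0.043 × 0.4543 = 0.0195 km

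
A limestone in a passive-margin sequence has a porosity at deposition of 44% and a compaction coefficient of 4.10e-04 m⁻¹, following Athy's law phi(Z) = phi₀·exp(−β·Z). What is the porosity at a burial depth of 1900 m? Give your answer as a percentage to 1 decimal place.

Working in km (1 km = 1000 m; β in km⁻¹ = β in m⁻¹ × 1000):
phi = phi₀·exp(−β·Z) = 0.44 × exp(−0.41 × 1.9) = 0.44 × exp(−0.779)
  = 0.44 × 0.4589 = 0.2019

20.2%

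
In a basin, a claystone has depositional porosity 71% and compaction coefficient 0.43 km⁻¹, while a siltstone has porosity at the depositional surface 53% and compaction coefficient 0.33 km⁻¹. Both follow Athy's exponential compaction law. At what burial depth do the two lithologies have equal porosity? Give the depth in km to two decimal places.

Set phi₀ₐ e^(−kₐz) = phi₀ᵦ e^(−kᵦz) ⇒ ln(phi₀ₐ/phi₀ᵦ) = (kₐ − kᵦ)·z
z = ln(0.71/0.53) / (0.43 − 0.33) = 0.2924 / 0.1 = 2.924 km

2.92 km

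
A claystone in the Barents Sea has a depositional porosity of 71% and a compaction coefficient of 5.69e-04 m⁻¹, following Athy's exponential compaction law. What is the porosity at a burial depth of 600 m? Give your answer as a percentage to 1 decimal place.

Working in km (1 km = 1000 m; c in km⁻¹ = c in m⁻¹ × 1000):
φ = φ₀·exp(−c·d) = 0.71 × exp(−0.569 × 0.6) = 0.71 × exp(−0.3414)
  = 0.71 × 0.7108 = 0.5046

50.5%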